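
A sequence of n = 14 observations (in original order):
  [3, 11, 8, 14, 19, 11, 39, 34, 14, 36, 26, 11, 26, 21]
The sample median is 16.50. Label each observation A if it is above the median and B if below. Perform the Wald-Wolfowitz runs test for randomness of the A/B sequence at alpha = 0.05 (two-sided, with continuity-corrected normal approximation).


Step 1: Compute median = 16.50; label A = above, B = below.
Labels in order: BBBBABAABAABAA  (n_A = 7, n_B = 7)
Step 2: Count runs R = 8.
Step 3: Under H0 (random ordering), E[R] = 2*n_A*n_B/(n_A+n_B) + 1 = 2*7*7/14 + 1 = 8.0000.
        Var[R] = 2*n_A*n_B*(2*n_A*n_B - n_A - n_B) / ((n_A+n_B)^2 * (n_A+n_B-1)) = 8232/2548 = 3.2308.
        SD[R] = 1.7974.
Step 4: R = E[R], so z = 0 with no continuity correction.
Step 5: Two-sided p-value via normal approximation = 2*(1 - Phi(|z|)) = 1.000000.
Step 6: alpha = 0.05. fail to reject H0.

R = 8, z = 0.0000, p = 1.000000, fail to reject H0.


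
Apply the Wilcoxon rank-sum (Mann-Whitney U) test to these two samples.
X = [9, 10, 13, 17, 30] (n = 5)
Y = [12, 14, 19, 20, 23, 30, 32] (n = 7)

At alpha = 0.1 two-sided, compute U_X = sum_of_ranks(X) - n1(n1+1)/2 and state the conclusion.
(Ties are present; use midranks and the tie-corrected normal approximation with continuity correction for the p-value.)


Step 1: Combine and sort all 12 observations; assign midranks.
sorted (value, group): (9,X), (10,X), (12,Y), (13,X), (14,Y), (17,X), (19,Y), (20,Y), (23,Y), (30,X), (30,Y), (32,Y)
ranks: 9->1, 10->2, 12->3, 13->4, 14->5, 17->6, 19->7, 20->8, 23->9, 30->10.5, 30->10.5, 32->12
Step 2: Rank sum for X: R1 = 1 + 2 + 4 + 6 + 10.5 = 23.5.
Step 3: U_X = R1 - n1(n1+1)/2 = 23.5 - 5*6/2 = 23.5 - 15 = 8.5.
       U_Y = n1*n2 - U_X = 35 - 8.5 = 26.5.
Step 4: Ties are present, so use the tie-corrected normal approximation (with continuity correction) for the p-value.
Step 5: p-value = 0.166721; compare to alpha = 0.1. fail to reject H0.

U_X = 8.5, p = 0.166721, fail to reject H0 at alpha = 0.1.


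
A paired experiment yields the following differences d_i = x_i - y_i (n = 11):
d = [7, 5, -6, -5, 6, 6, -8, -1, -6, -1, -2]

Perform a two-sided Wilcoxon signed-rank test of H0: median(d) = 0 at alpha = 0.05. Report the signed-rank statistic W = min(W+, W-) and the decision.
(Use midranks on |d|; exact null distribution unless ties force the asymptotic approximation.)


Step 1: Drop any zero differences (none here) and take |d_i|.
|d| = [7, 5, 6, 5, 6, 6, 8, 1, 6, 1, 2]
Step 2: Midrank |d_i| (ties get averaged ranks).
ranks: |7|->10, |5|->4.5, |6|->7.5, |5|->4.5, |6|->7.5, |6|->7.5, |8|->11, |1|->1.5, |6|->7.5, |1|->1.5, |2|->3
Step 3: Attach original signs; sum ranks with positive sign and with negative sign.
W+ = 10 + 4.5 + 7.5 + 7.5 = 29.5
W- = 7.5 + 4.5 + 11 + 1.5 + 7.5 + 1.5 + 3 = 36.5
(Check: W+ + W- = 66 should equal n(n+1)/2 = 66.)
Step 4: Test statistic W = min(W+, W-) = 29.5.
Step 5: Ties in |d|, so use the tie-corrected normal approximation.
        E[W] = n(n+1)/4 = 11*12/4 = 33.
        Tie groups: |d|=1 (t=2), |d|=5 (t=2), |d|=6 (t=4); sum(t^3 - t) = 72.
        Var[W] = n(n+1)(2n+1)/24 - sum(t^3-t)/48 = 3036/24 - 72/48 = 125.
        z = (W - E[W]) / sqrt(Var[W]) = (29.5 - 33) / 11.1803 = -0.3130.
        Two-sided p = 2*Phi(z) = 0.754243.
Step 6: alpha = 0.05. fail to reject H0.

W+ = 29.5, W- = 36.5, W = min = 29.5, p = 0.754243, fail to reject H0.


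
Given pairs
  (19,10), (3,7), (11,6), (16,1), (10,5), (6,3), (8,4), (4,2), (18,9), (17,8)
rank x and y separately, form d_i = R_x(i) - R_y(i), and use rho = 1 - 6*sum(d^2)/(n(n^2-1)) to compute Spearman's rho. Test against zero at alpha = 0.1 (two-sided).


Step 1: Rank x and y separately (midranks; no ties here).
rank(x): 19->10, 3->1, 11->6, 16->7, 10->5, 6->3, 8->4, 4->2, 18->9, 17->8
rank(y): 10->10, 7->7, 6->6, 1->1, 5->5, 3->3, 4->4, 2->2, 9->9, 8->8
Step 2: d_i = R_x(i) - R_y(i); compute d_i^2.
  (10-10)^2=0, (1-7)^2=36, (6-6)^2=0, (7-1)^2=36, (5-5)^2=0, (3-3)^2=0, (4-4)^2=0, (2-2)^2=0, (9-9)^2=0, (8-8)^2=0
sum(d^2) = 72.
Step 3: rho = 1 - 6*72 / (10*(10^2 - 1)) = 1 - 432/990 = 0.563636.
Step 4: Under H0, t = rho * sqrt((n-2)/(1-rho^2)) = 1.9300 ~ t(8).
Step 5: Two-sided p-value from the t-distribution with 8 df = 0.089724.
Step 6: alpha = 0.1. reject H0.

rho = 0.5636, p = 0.089724, reject H0 at alpha = 0.1.


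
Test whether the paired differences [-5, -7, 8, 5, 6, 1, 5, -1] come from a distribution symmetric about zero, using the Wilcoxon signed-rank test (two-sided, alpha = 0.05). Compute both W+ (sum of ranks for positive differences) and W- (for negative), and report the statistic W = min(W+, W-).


Step 1: Drop any zero differences (none here) and take |d_i|.
|d| = [5, 7, 8, 5, 6, 1, 5, 1]
Step 2: Midrank |d_i| (ties get averaged ranks).
ranks: |5|->4, |7|->7, |8|->8, |5|->4, |6|->6, |1|->1.5, |5|->4, |1|->1.5
Step 3: Attach original signs; sum ranks with positive sign and with negative sign.
W+ = 8 + 4 + 6 + 1.5 + 4 = 23.5
W- = 4 + 7 + 1.5 = 12.5
(Check: W+ + W- = 36 should equal n(n+1)/2 = 36.)
Step 4: Test statistic W = min(W+, W-) = 12.5.
Step 5: Ties in |d|, so use the tie-corrected normal approximation.
        E[W] = n(n+1)/4 = 8*9/4 = 18.
        Tie groups: |d|=1 (t=2), |d|=5 (t=3); sum(t^3 - t) = 30.
        Var[W] = n(n+1)(2n+1)/24 - sum(t^3-t)/48 = 1224/24 - 30/48 = 50.375.
        z = (W - E[W]) / sqrt(Var[W]) = (12.5 - 18) / 7.0975 = -0.7749.
        Two-sided p = 2*Phi(z) = 0.438389.
Step 6: alpha = 0.05. fail to reject H0.

W+ = 23.5, W- = 12.5, W = min = 12.5, p = 0.438389, fail to reject H0.


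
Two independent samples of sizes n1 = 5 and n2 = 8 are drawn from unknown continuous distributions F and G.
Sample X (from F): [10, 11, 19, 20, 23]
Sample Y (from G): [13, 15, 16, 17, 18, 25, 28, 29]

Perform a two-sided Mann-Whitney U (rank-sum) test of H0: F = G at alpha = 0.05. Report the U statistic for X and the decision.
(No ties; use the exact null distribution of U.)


Step 1: Combine and sort all 13 observations; assign midranks.
sorted (value, group): (10,X), (11,X), (13,Y), (15,Y), (16,Y), (17,Y), (18,Y), (19,X), (20,X), (23,X), (25,Y), (28,Y), (29,Y)
ranks: 10->1, 11->2, 13->3, 15->4, 16->5, 17->6, 18->7, 19->8, 20->9, 23->10, 25->11, 28->12, 29->13
Step 2: Rank sum for X: R1 = 1 + 2 + 8 + 9 + 10 = 30.
Step 3: U_X = R1 - n1(n1+1)/2 = 30 - 5*6/2 = 30 - 15 = 15.
       U_Y = n1*n2 - U_X = 40 - 15 = 25.
Step 4: No ties, so the exact null distribution of U (based on enumerating the C(13,5) = 1287 equally likely rank assignments) gives the two-sided p-value.
Step 5: p-value = 0.523699; compare to alpha = 0.05. fail to reject H0.

U_X = 15, p = 0.523699, fail to reject H0 at alpha = 0.05.


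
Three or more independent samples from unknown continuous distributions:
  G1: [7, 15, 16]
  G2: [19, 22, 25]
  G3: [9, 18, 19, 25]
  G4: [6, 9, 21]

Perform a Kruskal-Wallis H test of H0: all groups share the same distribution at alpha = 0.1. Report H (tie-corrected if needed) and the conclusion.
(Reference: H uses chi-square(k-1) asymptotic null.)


Step 1: Combine all N = 13 observations and assign midranks.
sorted (value, group, rank): (6,G4,1), (7,G1,2), (9,G3,3.5), (9,G4,3.5), (15,G1,5), (16,G1,6), (18,G3,7), (19,G2,8.5), (19,G3,8.5), (21,G4,10), (22,G2,11), (25,G2,12.5), (25,G3,12.5)
Step 2: Sum ranks within each group.
R_1 = 13 (n_1 = 3)
R_2 = 32 (n_2 = 3)
R_3 = 31.5 (n_3 = 4)
R_4 = 14.5 (n_4 = 3)
Step 3: H = 12/(N(N+1)) * sum(R_i^2/n_i) - 3(N+1)
     = 12/(13*14) * (13^2/3 + 32^2/3 + 31.5^2/4 + 14.5^2/3) - 3*14
     = 0.065934 * 715.812 - 42
     = 5.196429.
Step 4: Ties present; correction factor C = 1 - 18/(13^3 - 13) = 0.991758. Corrected H = 5.196429 / 0.991758 = 5.239612.
Step 5: Under H0, H ~ chi^2(3); p-value = 0.155069.
Step 6: alpha = 0.1. fail to reject H0.

H = 5.2396, df = 3, p = 0.155069, fail to reject H0.


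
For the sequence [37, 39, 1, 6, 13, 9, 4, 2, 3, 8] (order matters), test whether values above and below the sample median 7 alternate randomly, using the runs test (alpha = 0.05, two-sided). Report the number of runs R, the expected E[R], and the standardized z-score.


Step 1: Compute median = 7; label A = above, B = below.
Labels in order: AABBAABBBA  (n_A = 5, n_B = 5)
Step 2: Count runs R = 5.
Step 3: Under H0 (random ordering), E[R] = 2*n_A*n_B/(n_A+n_B) + 1 = 2*5*5/10 + 1 = 6.0000.
        Var[R] = 2*n_A*n_B*(2*n_A*n_B - n_A - n_B) / ((n_A+n_B)^2 * (n_A+n_B-1)) = 2000/900 = 2.2222.
        SD[R] = 1.4907.
Step 4: Continuity-corrected z = (R + 0.5 - E[R]) / SD[R] = (5 + 0.5 - 6.0000) / 1.4907 = -0.3354.
Step 5: Two-sided p-value via normal approximation = 2*(1 - Phi(|z|)) = 0.737316.
Step 6: alpha = 0.05. fail to reject H0.

R = 5, z = -0.3354, p = 0.737316, fail to reject H0.


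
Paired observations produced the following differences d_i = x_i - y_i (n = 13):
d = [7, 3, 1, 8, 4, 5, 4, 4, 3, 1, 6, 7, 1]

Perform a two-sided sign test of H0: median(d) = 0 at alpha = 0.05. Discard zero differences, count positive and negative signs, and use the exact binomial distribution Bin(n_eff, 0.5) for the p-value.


Step 1: Discard zero differences. Original n = 13; n_eff = number of nonzero differences = 13.
Nonzero differences (with sign): +7, +3, +1, +8, +4, +5, +4, +4, +3, +1, +6, +7, +1
Step 2: Count signs: positive = 13, negative = 0.
Step 3: Under H0: P(positive) = 0.5, so the number of positives S ~ Bin(13, 0.5).
Step 4: Two-sided exact p-value = sum of Bin(13,0.5) probabilities at or below the observed probability = 0.000244.
Step 5: alpha = 0.05. reject H0.

n_eff = 13, pos = 13, neg = 0, p = 0.000244, reject H0.


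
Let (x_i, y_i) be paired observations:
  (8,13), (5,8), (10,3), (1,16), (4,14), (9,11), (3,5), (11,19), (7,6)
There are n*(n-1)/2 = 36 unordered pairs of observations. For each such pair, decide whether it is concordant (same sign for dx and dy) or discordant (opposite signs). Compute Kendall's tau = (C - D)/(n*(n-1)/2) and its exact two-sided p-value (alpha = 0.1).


Step 1: Enumerate the 36 unordered pairs (i,j) with i<j and classify each by sign(x_j-x_i) * sign(y_j-y_i).
  (1,2):dx=-3,dy=-5->C; (1,3):dx=+2,dy=-10->D; (1,4):dx=-7,dy=+3->D; (1,5):dx=-4,dy=+1->D
  (1,6):dx=+1,dy=-2->D; (1,7):dx=-5,dy=-8->C; (1,8):dx=+3,dy=+6->C; (1,9):dx=-1,dy=-7->C
  (2,3):dx=+5,dy=-5->D; (2,4):dx=-4,dy=+8->D; (2,5):dx=-1,dy=+6->D; (2,6):dx=+4,dy=+3->C
  (2,7):dx=-2,dy=-3->C; (2,8):dx=+6,dy=+11->C; (2,9):dx=+2,dy=-2->D; (3,4):dx=-9,dy=+13->D
  (3,5):dx=-6,dy=+11->D; (3,6):dx=-1,dy=+8->D; (3,7):dx=-7,dy=+2->D; (3,8):dx=+1,dy=+16->C
  (3,9):dx=-3,dy=+3->D; (4,5):dx=+3,dy=-2->D; (4,6):dx=+8,dy=-5->D; (4,7):dx=+2,dy=-11->D
  (4,8):dx=+10,dy=+3->C; (4,9):dx=+6,dy=-10->D; (5,6):dx=+5,dy=-3->D; (5,7):dx=-1,dy=-9->C
  (5,8):dx=+7,dy=+5->C; (5,9):dx=+3,dy=-8->D; (6,7):dx=-6,dy=-6->C; (6,8):dx=+2,dy=+8->C
  (6,9):dx=-2,dy=-5->C; (7,8):dx=+8,dy=+14->C; (7,9):dx=+4,dy=+1->C; (8,9):dx=-4,dy=-13->C
Step 2: C = 17, D = 19, total pairs = 36.
Step 3: tau = (C - D)/(n(n-1)/2) = (17 - 19)/36 = -0.055556.
Step 4: Exact two-sided p-value (enumerate n! = 362880 permutations of y under H0): p = 0.919455.
Step 5: alpha = 0.1. fail to reject H0.

tau_b = -0.0556 (C=17, D=19), p = 0.919455, fail to reject H0.


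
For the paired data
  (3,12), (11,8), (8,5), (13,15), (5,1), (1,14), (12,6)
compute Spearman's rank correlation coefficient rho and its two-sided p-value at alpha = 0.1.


Step 1: Rank x and y separately (midranks; no ties here).
rank(x): 3->2, 11->5, 8->4, 13->7, 5->3, 1->1, 12->6
rank(y): 12->5, 8->4, 5->2, 15->7, 1->1, 14->6, 6->3
Step 2: d_i = R_x(i) - R_y(i); compute d_i^2.
  (2-5)^2=9, (5-4)^2=1, (4-2)^2=4, (7-7)^2=0, (3-1)^2=4, (1-6)^2=25, (6-3)^2=9
sum(d^2) = 52.
Step 3: rho = 1 - 6*52 / (7*(7^2 - 1)) = 1 - 312/336 = 0.071429.
Step 4: Under H0, t = rho * sqrt((n-2)/(1-rho^2)) = 0.1601 ~ t(5).
Step 5: Two-sided p-value from the t-distribution with 5 df = 0.879048.
Step 6: alpha = 0.1. fail to reject H0.

rho = 0.0714, p = 0.879048, fail to reject H0 at alpha = 0.1.


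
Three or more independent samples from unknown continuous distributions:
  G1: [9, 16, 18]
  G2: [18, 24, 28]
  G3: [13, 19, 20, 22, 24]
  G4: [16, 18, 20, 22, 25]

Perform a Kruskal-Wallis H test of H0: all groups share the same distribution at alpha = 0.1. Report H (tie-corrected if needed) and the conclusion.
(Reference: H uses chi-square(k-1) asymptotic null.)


Step 1: Combine all N = 16 observations and assign midranks.
sorted (value, group, rank): (9,G1,1), (13,G3,2), (16,G1,3.5), (16,G4,3.5), (18,G1,6), (18,G2,6), (18,G4,6), (19,G3,8), (20,G3,9.5), (20,G4,9.5), (22,G3,11.5), (22,G4,11.5), (24,G2,13.5), (24,G3,13.5), (25,G4,15), (28,G2,16)
Step 2: Sum ranks within each group.
R_1 = 10.5 (n_1 = 3)
R_2 = 35.5 (n_2 = 3)
R_3 = 44.5 (n_3 = 5)
R_4 = 45.5 (n_4 = 5)
Step 3: H = 12/(N(N+1)) * sum(R_i^2/n_i) - 3(N+1)
     = 12/(16*17) * (10.5^2/3 + 35.5^2/3 + 44.5^2/5 + 45.5^2/5) - 3*17
     = 0.044118 * 1266.93 - 51
     = 4.894118.
Step 4: Ties present; correction factor C = 1 - 48/(16^3 - 16) = 0.988235. Corrected H = 4.894118 / 0.988235 = 4.952381.
Step 5: Under H0, H ~ chi^2(3); p-value = 0.175317.
Step 6: alpha = 0.1. fail to reject H0.

H = 4.9524, df = 3, p = 0.175317, fail to reject H0.


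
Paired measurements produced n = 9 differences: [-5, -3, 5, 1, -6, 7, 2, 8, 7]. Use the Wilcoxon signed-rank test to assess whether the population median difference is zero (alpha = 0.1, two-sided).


Step 1: Drop any zero differences (none here) and take |d_i|.
|d| = [5, 3, 5, 1, 6, 7, 2, 8, 7]
Step 2: Midrank |d_i| (ties get averaged ranks).
ranks: |5|->4.5, |3|->3, |5|->4.5, |1|->1, |6|->6, |7|->7.5, |2|->2, |8|->9, |7|->7.5
Step 3: Attach original signs; sum ranks with positive sign and with negative sign.
W+ = 4.5 + 1 + 7.5 + 2 + 9 + 7.5 = 31.5
W- = 4.5 + 3 + 6 = 13.5
(Check: W+ + W- = 45 should equal n(n+1)/2 = 45.)
Step 4: Test statistic W = min(W+, W-) = 13.5.
Step 5: Ties in |d|, so use the tie-corrected normal approximation.
        E[W] = n(n+1)/4 = 9*10/4 = 22.5.
        Tie groups: |d|=5 (t=2), |d|=7 (t=2); sum(t^3 - t) = 12.
        Var[W] = n(n+1)(2n+1)/24 - sum(t^3-t)/48 = 1710/24 - 12/48 = 71.
        z = (W - E[W]) / sqrt(Var[W]) = (13.5 - 22.5) / 8.4261 = -1.0681.
        Two-sided p = 2*Phi(z) = 0.285474.
Step 6: alpha = 0.1. fail to reject H0.

W+ = 31.5, W- = 13.5, W = min = 13.5, p = 0.285474, fail to reject H0.


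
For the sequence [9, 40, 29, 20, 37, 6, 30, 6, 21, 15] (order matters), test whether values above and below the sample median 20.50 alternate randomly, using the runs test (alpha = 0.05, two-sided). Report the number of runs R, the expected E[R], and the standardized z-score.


Step 1: Compute median = 20.50; label A = above, B = below.
Labels in order: BAABABABAB  (n_A = 5, n_B = 5)
Step 2: Count runs R = 9.
Step 3: Under H0 (random ordering), E[R] = 2*n_A*n_B/(n_A+n_B) + 1 = 2*5*5/10 + 1 = 6.0000.
        Var[R] = 2*n_A*n_B*(2*n_A*n_B - n_A - n_B) / ((n_A+n_B)^2 * (n_A+n_B-1)) = 2000/900 = 2.2222.
        SD[R] = 1.4907.
Step 4: Continuity-corrected z = (R - 0.5 - E[R]) / SD[R] = (9 - 0.5 - 6.0000) / 1.4907 = 1.6771.
Step 5: Two-sided p-value via normal approximation = 2*(1 - Phi(|z|)) = 0.093533.
Step 6: alpha = 0.05. fail to reject H0.

R = 9, z = 1.6771, p = 0.093533, fail to reject H0.


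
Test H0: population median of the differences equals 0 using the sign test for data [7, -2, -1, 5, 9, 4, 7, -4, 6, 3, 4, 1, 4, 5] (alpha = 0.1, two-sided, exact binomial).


Step 1: Discard zero differences. Original n = 14; n_eff = number of nonzero differences = 14.
Nonzero differences (with sign): +7, -2, -1, +5, +9, +4, +7, -4, +6, +3, +4, +1, +4, +5
Step 2: Count signs: positive = 11, negative = 3.
Step 3: Under H0: P(positive) = 0.5, so the number of positives S ~ Bin(14, 0.5).
Step 4: Two-sided exact p-value = sum of Bin(14,0.5) probabilities at or below the observed probability = 0.057373.
Step 5: alpha = 0.1. reject H0.

n_eff = 14, pos = 11, neg = 3, p = 0.057373, reject H0.


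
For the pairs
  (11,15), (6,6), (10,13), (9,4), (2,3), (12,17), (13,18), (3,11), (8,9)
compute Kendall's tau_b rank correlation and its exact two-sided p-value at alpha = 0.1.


Step 1: Enumerate the 36 unordered pairs (i,j) with i<j and classify each by sign(x_j-x_i) * sign(y_j-y_i).
  (1,2):dx=-5,dy=-9->C; (1,3):dx=-1,dy=-2->C; (1,4):dx=-2,dy=-11->C; (1,5):dx=-9,dy=-12->C
  (1,6):dx=+1,dy=+2->C; (1,7):dx=+2,dy=+3->C; (1,8):dx=-8,dy=-4->C; (1,9):dx=-3,dy=-6->C
  (2,3):dx=+4,dy=+7->C; (2,4):dx=+3,dy=-2->D; (2,5):dx=-4,dy=-3->C; (2,6):dx=+6,dy=+11->C
  (2,7):dx=+7,dy=+12->C; (2,8):dx=-3,dy=+5->D; (2,9):dx=+2,dy=+3->C; (3,4):dx=-1,dy=-9->C
  (3,5):dx=-8,dy=-10->C; (3,6):dx=+2,dy=+4->C; (3,7):dx=+3,dy=+5->C; (3,8):dx=-7,dy=-2->C
  (3,9):dx=-2,dy=-4->C; (4,5):dx=-7,dy=-1->C; (4,6):dx=+3,dy=+13->C; (4,7):dx=+4,dy=+14->C
  (4,8):dx=-6,dy=+7->D; (4,9):dx=-1,dy=+5->D; (5,6):dx=+10,dy=+14->C; (5,7):dx=+11,dy=+15->C
  (5,8):dx=+1,dy=+8->C; (5,9):dx=+6,dy=+6->C; (6,7):dx=+1,dy=+1->C; (6,8):dx=-9,dy=-6->C
  (6,9):dx=-4,dy=-8->C; (7,8):dx=-10,dy=-7->C; (7,9):dx=-5,dy=-9->C; (8,9):dx=+5,dy=-2->D
Step 2: C = 31, D = 5, total pairs = 36.
Step 3: tau = (C - D)/(n(n-1)/2) = (31 - 5)/36 = 0.722222.
Step 4: Exact two-sided p-value (enumerate n! = 362880 permutations of y under H0): p = 0.005886.
Step 5: alpha = 0.1. reject H0.

tau_b = 0.7222 (C=31, D=5), p = 0.005886, reject H0.


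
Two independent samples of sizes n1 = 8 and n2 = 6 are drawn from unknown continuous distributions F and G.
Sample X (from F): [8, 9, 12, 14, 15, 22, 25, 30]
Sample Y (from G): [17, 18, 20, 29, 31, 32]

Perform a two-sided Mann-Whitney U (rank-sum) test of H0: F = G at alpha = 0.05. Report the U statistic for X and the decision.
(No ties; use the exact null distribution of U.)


Step 1: Combine and sort all 14 observations; assign midranks.
sorted (value, group): (8,X), (9,X), (12,X), (14,X), (15,X), (17,Y), (18,Y), (20,Y), (22,X), (25,X), (29,Y), (30,X), (31,Y), (32,Y)
ranks: 8->1, 9->2, 12->3, 14->4, 15->5, 17->6, 18->7, 20->8, 22->9, 25->10, 29->11, 30->12, 31->13, 32->14
Step 2: Rank sum for X: R1 = 1 + 2 + 3 + 4 + 5 + 9 + 10 + 12 = 46.
Step 3: U_X = R1 - n1(n1+1)/2 = 46 - 8*9/2 = 46 - 36 = 10.
       U_Y = n1*n2 - U_X = 48 - 10 = 38.
Step 4: No ties, so the exact null distribution of U (based on enumerating the C(14,8) = 3003 equally likely rank assignments) gives the two-sided p-value.
Step 5: p-value = 0.081252; compare to alpha = 0.05. fail to reject H0.

U_X = 10, p = 0.081252, fail to reject H0 at alpha = 0.05.


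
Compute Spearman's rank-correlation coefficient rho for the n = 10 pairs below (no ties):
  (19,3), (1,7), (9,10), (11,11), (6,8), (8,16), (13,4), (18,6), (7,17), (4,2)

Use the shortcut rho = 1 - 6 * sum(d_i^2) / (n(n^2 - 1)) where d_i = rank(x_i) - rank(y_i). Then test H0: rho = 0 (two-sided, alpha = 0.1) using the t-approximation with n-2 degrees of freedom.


Step 1: Rank x and y separately (midranks; no ties here).
rank(x): 19->10, 1->1, 9->6, 11->7, 6->3, 8->5, 13->8, 18->9, 7->4, 4->2
rank(y): 3->2, 7->5, 10->7, 11->8, 8->6, 16->9, 4->3, 6->4, 17->10, 2->1
Step 2: d_i = R_x(i) - R_y(i); compute d_i^2.
  (10-2)^2=64, (1-5)^2=16, (6-7)^2=1, (7-8)^2=1, (3-6)^2=9, (5-9)^2=16, (8-3)^2=25, (9-4)^2=25, (4-10)^2=36, (2-1)^2=1
sum(d^2) = 194.
Step 3: rho = 1 - 6*194 / (10*(10^2 - 1)) = 1 - 1164/990 = -0.175758.
Step 4: Under H0, t = rho * sqrt((n-2)/(1-rho^2)) = -0.5050 ~ t(8).
Step 5: Two-sided p-value from the t-distribution with 8 df = 0.627188.
Step 6: alpha = 0.1. fail to reject H0.

rho = -0.1758, p = 0.627188, fail to reject H0 at alpha = 0.1.


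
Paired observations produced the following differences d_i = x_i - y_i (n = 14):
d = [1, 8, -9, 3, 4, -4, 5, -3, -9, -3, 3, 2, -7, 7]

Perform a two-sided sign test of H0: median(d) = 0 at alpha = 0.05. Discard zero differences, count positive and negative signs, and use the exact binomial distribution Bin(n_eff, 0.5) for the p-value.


Step 1: Discard zero differences. Original n = 14; n_eff = number of nonzero differences = 14.
Nonzero differences (with sign): +1, +8, -9, +3, +4, -4, +5, -3, -9, -3, +3, +2, -7, +7
Step 2: Count signs: positive = 8, negative = 6.
Step 3: Under H0: P(positive) = 0.5, so the number of positives S ~ Bin(14, 0.5).
Step 4: Two-sided exact p-value = sum of Bin(14,0.5) probabilities at or below the observed probability = 0.790527.
Step 5: alpha = 0.05. fail to reject H0.

n_eff = 14, pos = 8, neg = 6, p = 0.790527, fail to reject H0.


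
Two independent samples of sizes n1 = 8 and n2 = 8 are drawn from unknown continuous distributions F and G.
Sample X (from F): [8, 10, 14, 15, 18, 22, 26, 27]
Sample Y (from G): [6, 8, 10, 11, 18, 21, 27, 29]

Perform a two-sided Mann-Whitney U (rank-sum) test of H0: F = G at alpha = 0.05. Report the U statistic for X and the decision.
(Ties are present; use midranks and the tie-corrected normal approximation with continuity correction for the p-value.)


Step 1: Combine and sort all 16 observations; assign midranks.
sorted (value, group): (6,Y), (8,X), (8,Y), (10,X), (10,Y), (11,Y), (14,X), (15,X), (18,X), (18,Y), (21,Y), (22,X), (26,X), (27,X), (27,Y), (29,Y)
ranks: 6->1, 8->2.5, 8->2.5, 10->4.5, 10->4.5, 11->6, 14->7, 15->8, 18->9.5, 18->9.5, 21->11, 22->12, 26->13, 27->14.5, 27->14.5, 29->16
Step 2: Rank sum for X: R1 = 2.5 + 4.5 + 7 + 8 + 9.5 + 12 + 13 + 14.5 = 71.
Step 3: U_X = R1 - n1(n1+1)/2 = 71 - 8*9/2 = 71 - 36 = 35.
       U_Y = n1*n2 - U_X = 64 - 35 = 29.
Step 4: Ties are present, so use the tie-corrected normal approximation (with continuity correction) for the p-value.
Step 5: p-value = 0.792298; compare to alpha = 0.05. fail to reject H0.

U_X = 35, p = 0.792298, fail to reject H0 at alpha = 0.05.


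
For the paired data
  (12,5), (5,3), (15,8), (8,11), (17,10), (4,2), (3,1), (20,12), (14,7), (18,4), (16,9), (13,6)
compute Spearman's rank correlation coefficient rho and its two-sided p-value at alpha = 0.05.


Step 1: Rank x and y separately (midranks; no ties here).
rank(x): 12->5, 5->3, 15->8, 8->4, 17->10, 4->2, 3->1, 20->12, 14->7, 18->11, 16->9, 13->6
rank(y): 5->5, 3->3, 8->8, 11->11, 10->10, 2->2, 1->1, 12->12, 7->7, 4->4, 9->9, 6->6
Step 2: d_i = R_x(i) - R_y(i); compute d_i^2.
  (5-5)^2=0, (3-3)^2=0, (8-8)^2=0, (4-11)^2=49, (10-10)^2=0, (2-2)^2=0, (1-1)^2=0, (12-12)^2=0, (7-7)^2=0, (11-4)^2=49, (9-9)^2=0, (6-6)^2=0
sum(d^2) = 98.
Step 3: rho = 1 - 6*98 / (12*(12^2 - 1)) = 1 - 588/1716 = 0.657343.
Step 4: Under H0, t = rho * sqrt((n-2)/(1-rho^2)) = 2.7584 ~ t(10).
Step 5: Two-sided p-value from the t-distribution with 10 df = 0.020185.
Step 6: alpha = 0.05. reject H0.

rho = 0.6573, p = 0.020185, reject H0 at alpha = 0.05.


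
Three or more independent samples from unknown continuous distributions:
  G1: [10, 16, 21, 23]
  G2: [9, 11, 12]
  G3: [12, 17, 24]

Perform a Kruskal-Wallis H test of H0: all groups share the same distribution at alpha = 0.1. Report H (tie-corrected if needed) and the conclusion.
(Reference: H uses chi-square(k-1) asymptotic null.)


Step 1: Combine all N = 10 observations and assign midranks.
sorted (value, group, rank): (9,G2,1), (10,G1,2), (11,G2,3), (12,G2,4.5), (12,G3,4.5), (16,G1,6), (17,G3,7), (21,G1,8), (23,G1,9), (24,G3,10)
Step 2: Sum ranks within each group.
R_1 = 25 (n_1 = 4)
R_2 = 8.5 (n_2 = 3)
R_3 = 21.5 (n_3 = 3)
Step 3: H = 12/(N(N+1)) * sum(R_i^2/n_i) - 3(N+1)
     = 12/(10*11) * (25^2/4 + 8.5^2/3 + 21.5^2/3) - 3*11
     = 0.109091 * 334.417 - 33
     = 3.481818.
Step 4: Ties present; correction factor C = 1 - 6/(10^3 - 10) = 0.993939. Corrected H = 3.481818 / 0.993939 = 3.503049.
Step 5: Under H0, H ~ chi^2(2); p-value = 0.173509.
Step 6: alpha = 0.1. fail to reject H0.

H = 3.5030, df = 2, p = 0.173509, fail to reject H0.


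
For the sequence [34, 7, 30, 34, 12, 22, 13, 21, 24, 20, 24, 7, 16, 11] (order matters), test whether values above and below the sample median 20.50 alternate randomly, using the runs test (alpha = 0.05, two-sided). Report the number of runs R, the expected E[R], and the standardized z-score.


Step 1: Compute median = 20.50; label A = above, B = below.
Labels in order: ABAABABAABABBB  (n_A = 7, n_B = 7)
Step 2: Count runs R = 10.
Step 3: Under H0 (random ordering), E[R] = 2*n_A*n_B/(n_A+n_B) + 1 = 2*7*7/14 + 1 = 8.0000.
        Var[R] = 2*n_A*n_B*(2*n_A*n_B - n_A - n_B) / ((n_A+n_B)^2 * (n_A+n_B-1)) = 8232/2548 = 3.2308.
        SD[R] = 1.7974.
Step 4: Continuity-corrected z = (R - 0.5 - E[R]) / SD[R] = (10 - 0.5 - 8.0000) / 1.7974 = 0.8345.
Step 5: Two-sided p-value via normal approximation = 2*(1 - Phi(|z|)) = 0.403986.
Step 6: alpha = 0.05. fail to reject H0.

R = 10, z = 0.8345, p = 0.403986, fail to reject H0.


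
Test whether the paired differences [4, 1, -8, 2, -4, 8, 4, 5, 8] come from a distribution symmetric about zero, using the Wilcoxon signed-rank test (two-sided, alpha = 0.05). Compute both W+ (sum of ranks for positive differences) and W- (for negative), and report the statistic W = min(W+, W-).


Step 1: Drop any zero differences (none here) and take |d_i|.
|d| = [4, 1, 8, 2, 4, 8, 4, 5, 8]
Step 2: Midrank |d_i| (ties get averaged ranks).
ranks: |4|->4, |1|->1, |8|->8, |2|->2, |4|->4, |8|->8, |4|->4, |5|->6, |8|->8
Step 3: Attach original signs; sum ranks with positive sign and with negative sign.
W+ = 4 + 1 + 2 + 8 + 4 + 6 + 8 = 33
W- = 8 + 4 = 12
(Check: W+ + W- = 45 should equal n(n+1)/2 = 45.)
Step 4: Test statistic W = min(W+, W-) = 12.
Step 5: Ties in |d|, so use the tie-corrected normal approximation.
        E[W] = n(n+1)/4 = 9*10/4 = 22.5.
        Tie groups: |d|=4 (t=3), |d|=8 (t=3); sum(t^3 - t) = 48.
        Var[W] = n(n+1)(2n+1)/24 - sum(t^3-t)/48 = 1710/24 - 48/48 = 70.25.
        z = (W - E[W]) / sqrt(Var[W]) = (12 - 22.5) / 8.3815 = -1.2528.
        Two-sided p = 2*Phi(z) = 0.210295.
Step 6: alpha = 0.05. fail to reject H0.

W+ = 33, W- = 12, W = min = 12, p = 0.210295, fail to reject H0.


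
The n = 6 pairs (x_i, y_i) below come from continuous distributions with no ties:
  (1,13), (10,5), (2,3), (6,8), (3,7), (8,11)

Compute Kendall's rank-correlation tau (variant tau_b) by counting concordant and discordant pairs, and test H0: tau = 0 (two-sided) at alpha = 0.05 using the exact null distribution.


Step 1: Enumerate the 15 unordered pairs (i,j) with i<j and classify each by sign(x_j-x_i) * sign(y_j-y_i).
  (1,2):dx=+9,dy=-8->D; (1,3):dx=+1,dy=-10->D; (1,4):dx=+5,dy=-5->D; (1,5):dx=+2,dy=-6->D
  (1,6):dx=+7,dy=-2->D; (2,3):dx=-8,dy=-2->C; (2,4):dx=-4,dy=+3->D; (2,5):dx=-7,dy=+2->D
  (2,6):dx=-2,dy=+6->D; (3,4):dx=+4,dy=+5->C; (3,5):dx=+1,dy=+4->C; (3,6):dx=+6,dy=+8->C
  (4,5):dx=-3,dy=-1->C; (4,6):dx=+2,dy=+3->C; (5,6):dx=+5,dy=+4->C
Step 2: C = 7, D = 8, total pairs = 15.
Step 3: tau = (C - D)/(n(n-1)/2) = (7 - 8)/15 = -0.066667.
Step 4: Exact two-sided p-value (enumerate n! = 720 permutations of y under H0): p = 1.000000.
Step 5: alpha = 0.05. fail to reject H0.

tau_b = -0.0667 (C=7, D=8), p = 1.000000, fail to reject H0.


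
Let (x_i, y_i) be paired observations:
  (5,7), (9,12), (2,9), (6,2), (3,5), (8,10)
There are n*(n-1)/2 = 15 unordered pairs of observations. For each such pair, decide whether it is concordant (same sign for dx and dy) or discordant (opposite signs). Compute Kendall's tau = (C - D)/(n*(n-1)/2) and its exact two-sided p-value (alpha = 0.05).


Step 1: Enumerate the 15 unordered pairs (i,j) with i<j and classify each by sign(x_j-x_i) * sign(y_j-y_i).
  (1,2):dx=+4,dy=+5->C; (1,3):dx=-3,dy=+2->D; (1,4):dx=+1,dy=-5->D; (1,5):dx=-2,dy=-2->C
  (1,6):dx=+3,dy=+3->C; (2,3):dx=-7,dy=-3->C; (2,4):dx=-3,dy=-10->C; (2,5):dx=-6,dy=-7->C
  (2,6):dx=-1,dy=-2->C; (3,4):dx=+4,dy=-7->D; (3,5):dx=+1,dy=-4->D; (3,6):dx=+6,dy=+1->C
  (4,5):dx=-3,dy=+3->D; (4,6):dx=+2,dy=+8->C; (5,6):dx=+5,dy=+5->C
Step 2: C = 10, D = 5, total pairs = 15.
Step 3: tau = (C - D)/(n(n-1)/2) = (10 - 5)/15 = 0.333333.
Step 4: Exact two-sided p-value (enumerate n! = 720 permutations of y under H0): p = 0.469444.
Step 5: alpha = 0.05. fail to reject H0.

tau_b = 0.3333 (C=10, D=5), p = 0.469444, fail to reject H0.


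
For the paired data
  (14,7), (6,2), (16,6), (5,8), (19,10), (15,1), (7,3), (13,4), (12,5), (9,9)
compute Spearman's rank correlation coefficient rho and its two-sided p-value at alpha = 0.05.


Step 1: Rank x and y separately (midranks; no ties here).
rank(x): 14->7, 6->2, 16->9, 5->1, 19->10, 15->8, 7->3, 13->6, 12->5, 9->4
rank(y): 7->7, 2->2, 6->6, 8->8, 10->10, 1->1, 3->3, 4->4, 5->5, 9->9
Step 2: d_i = R_x(i) - R_y(i); compute d_i^2.
  (7-7)^2=0, (2-2)^2=0, (9-6)^2=9, (1-8)^2=49, (10-10)^2=0, (8-1)^2=49, (3-3)^2=0, (6-4)^2=4, (5-5)^2=0, (4-9)^2=25
sum(d^2) = 136.
Step 3: rho = 1 - 6*136 / (10*(10^2 - 1)) = 1 - 816/990 = 0.175758.
Step 4: Under H0, t = rho * sqrt((n-2)/(1-rho^2)) = 0.5050 ~ t(8).
Step 5: Two-sided p-value from the t-distribution with 8 df = 0.627188.
Step 6: alpha = 0.05. fail to reject H0.

rho = 0.1758, p = 0.627188, fail to reject H0 at alpha = 0.05.


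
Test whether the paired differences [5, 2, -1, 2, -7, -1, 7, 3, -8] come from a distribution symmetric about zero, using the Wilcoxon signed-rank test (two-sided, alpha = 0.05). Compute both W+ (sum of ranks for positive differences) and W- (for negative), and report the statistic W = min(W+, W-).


Step 1: Drop any zero differences (none here) and take |d_i|.
|d| = [5, 2, 1, 2, 7, 1, 7, 3, 8]
Step 2: Midrank |d_i| (ties get averaged ranks).
ranks: |5|->6, |2|->3.5, |1|->1.5, |2|->3.5, |7|->7.5, |1|->1.5, |7|->7.5, |3|->5, |8|->9
Step 3: Attach original signs; sum ranks with positive sign and with negative sign.
W+ = 6 + 3.5 + 3.5 + 7.5 + 5 = 25.5
W- = 1.5 + 7.5 + 1.5 + 9 = 19.5
(Check: W+ + W- = 45 should equal n(n+1)/2 = 45.)
Step 4: Test statistic W = min(W+, W-) = 19.5.
Step 5: Ties in |d|, so use the tie-corrected normal approximation.
        E[W] = n(n+1)/4 = 9*10/4 = 22.5.
        Tie groups: |d|=1 (t=2), |d|=2 (t=2), |d|=7 (t=2); sum(t^3 - t) = 18.
        Var[W] = n(n+1)(2n+1)/24 - sum(t^3-t)/48 = 1710/24 - 18/48 = 70.875.
        z = (W - E[W]) / sqrt(Var[W]) = (19.5 - 22.5) / 8.4187 = -0.3563.
        Two-sided p = 2*Phi(z) = 0.721580.
Step 6: alpha = 0.05. fail to reject H0.

W+ = 25.5, W- = 19.5, W = min = 19.5, p = 0.721580, fail to reject H0.


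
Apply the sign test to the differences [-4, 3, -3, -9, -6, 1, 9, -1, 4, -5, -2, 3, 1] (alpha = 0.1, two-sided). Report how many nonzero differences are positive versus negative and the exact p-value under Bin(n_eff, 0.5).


Step 1: Discard zero differences. Original n = 13; n_eff = number of nonzero differences = 13.
Nonzero differences (with sign): -4, +3, -3, -9, -6, +1, +9, -1, +4, -5, -2, +3, +1
Step 2: Count signs: positive = 6, negative = 7.
Step 3: Under H0: P(positive) = 0.5, so the number of positives S ~ Bin(13, 0.5).
Step 4: Two-sided exact p-value = sum of Bin(13,0.5) probabilities at or below the observed probability = 1.000000.
Step 5: alpha = 0.1. fail to reject H0.

n_eff = 13, pos = 6, neg = 7, p = 1.000000, fail to reject H0.


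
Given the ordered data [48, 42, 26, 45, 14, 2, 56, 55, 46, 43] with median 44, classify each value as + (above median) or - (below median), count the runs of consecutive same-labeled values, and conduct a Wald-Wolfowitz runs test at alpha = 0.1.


Step 1: Compute median = 44; label A = above, B = below.
Labels in order: ABBABBAAAB  (n_A = 5, n_B = 5)
Step 2: Count runs R = 6.
Step 3: Under H0 (random ordering), E[R] = 2*n_A*n_B/(n_A+n_B) + 1 = 2*5*5/10 + 1 = 6.0000.
        Var[R] = 2*n_A*n_B*(2*n_A*n_B - n_A - n_B) / ((n_A+n_B)^2 * (n_A+n_B-1)) = 2000/900 = 2.2222.
        SD[R] = 1.4907.
Step 4: R = E[R], so z = 0 with no continuity correction.
Step 5: Two-sided p-value via normal approximation = 2*(1 - Phi(|z|)) = 1.000000.
Step 6: alpha = 0.1. fail to reject H0.

R = 6, z = 0.0000, p = 1.000000, fail to reject H0.


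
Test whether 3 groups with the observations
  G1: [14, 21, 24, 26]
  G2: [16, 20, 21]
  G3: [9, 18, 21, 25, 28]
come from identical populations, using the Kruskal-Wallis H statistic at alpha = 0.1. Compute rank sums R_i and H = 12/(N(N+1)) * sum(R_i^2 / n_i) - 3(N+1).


Step 1: Combine all N = 12 observations and assign midranks.
sorted (value, group, rank): (9,G3,1), (14,G1,2), (16,G2,3), (18,G3,4), (20,G2,5), (21,G1,7), (21,G2,7), (21,G3,7), (24,G1,9), (25,G3,10), (26,G1,11), (28,G3,12)
Step 2: Sum ranks within each group.
R_1 = 29 (n_1 = 4)
R_2 = 15 (n_2 = 3)
R_3 = 34 (n_3 = 5)
Step 3: H = 12/(N(N+1)) * sum(R_i^2/n_i) - 3(N+1)
     = 12/(12*13) * (29^2/4 + 15^2/3 + 34^2/5) - 3*13
     = 0.076923 * 516.45 - 39
     = 0.726923.
Step 4: Ties present; correction factor C = 1 - 24/(12^3 - 12) = 0.986014. Corrected H = 0.726923 / 0.986014 = 0.737234.
Step 5: Under H0, H ~ chi^2(2); p-value = 0.691690.
Step 6: alpha = 0.1. fail to reject H0.

H = 0.7372, df = 2, p = 0.691690, fail to reject H0.


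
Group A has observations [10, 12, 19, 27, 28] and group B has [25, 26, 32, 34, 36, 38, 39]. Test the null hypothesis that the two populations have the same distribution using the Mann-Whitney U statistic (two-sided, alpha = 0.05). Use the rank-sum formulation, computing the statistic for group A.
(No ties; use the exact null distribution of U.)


Step 1: Combine and sort all 12 observations; assign midranks.
sorted (value, group): (10,X), (12,X), (19,X), (25,Y), (26,Y), (27,X), (28,X), (32,Y), (34,Y), (36,Y), (38,Y), (39,Y)
ranks: 10->1, 12->2, 19->3, 25->4, 26->5, 27->6, 28->7, 32->8, 34->9, 36->10, 38->11, 39->12
Step 2: Rank sum for X: R1 = 1 + 2 + 3 + 6 + 7 = 19.
Step 3: U_X = R1 - n1(n1+1)/2 = 19 - 5*6/2 = 19 - 15 = 4.
       U_Y = n1*n2 - U_X = 35 - 4 = 31.
Step 4: No ties, so the exact null distribution of U (based on enumerating the C(12,5) = 792 equally likely rank assignments) gives the two-sided p-value.
Step 5: p-value = 0.030303; compare to alpha = 0.05. reject H0.

U_X = 4, p = 0.030303, reject H0 at alpha = 0.05.


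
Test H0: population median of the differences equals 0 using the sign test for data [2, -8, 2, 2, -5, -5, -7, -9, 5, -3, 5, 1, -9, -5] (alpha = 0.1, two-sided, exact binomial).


Step 1: Discard zero differences. Original n = 14; n_eff = number of nonzero differences = 14.
Nonzero differences (with sign): +2, -8, +2, +2, -5, -5, -7, -9, +5, -3, +5, +1, -9, -5
Step 2: Count signs: positive = 6, negative = 8.
Step 3: Under H0: P(positive) = 0.5, so the number of positives S ~ Bin(14, 0.5).
Step 4: Two-sided exact p-value = sum of Bin(14,0.5) probabilities at or below the observed probability = 0.790527.
Step 5: alpha = 0.1. fail to reject H0.

n_eff = 14, pos = 6, neg = 8, p = 0.790527, fail to reject H0.


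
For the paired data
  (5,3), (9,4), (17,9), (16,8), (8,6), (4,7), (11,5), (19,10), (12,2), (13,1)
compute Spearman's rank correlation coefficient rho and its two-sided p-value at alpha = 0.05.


Step 1: Rank x and y separately (midranks; no ties here).
rank(x): 5->2, 9->4, 17->9, 16->8, 8->3, 4->1, 11->5, 19->10, 12->6, 13->7
rank(y): 3->3, 4->4, 9->9, 8->8, 6->6, 7->7, 5->5, 10->10, 2->2, 1->1
Step 2: d_i = R_x(i) - R_y(i); compute d_i^2.
  (2-3)^2=1, (4-4)^2=0, (9-9)^2=0, (8-8)^2=0, (3-6)^2=9, (1-7)^2=36, (5-5)^2=0, (10-10)^2=0, (6-2)^2=16, (7-1)^2=36
sum(d^2) = 98.
Step 3: rho = 1 - 6*98 / (10*(10^2 - 1)) = 1 - 588/990 = 0.406061.
Step 4: Under H0, t = rho * sqrt((n-2)/(1-rho^2)) = 1.2568 ~ t(8).
Step 5: Two-sided p-value from the t-distribution with 8 df = 0.244282.
Step 6: alpha = 0.05. fail to reject H0.

rho = 0.4061, p = 0.244282, fail to reject H0 at alpha = 0.05.


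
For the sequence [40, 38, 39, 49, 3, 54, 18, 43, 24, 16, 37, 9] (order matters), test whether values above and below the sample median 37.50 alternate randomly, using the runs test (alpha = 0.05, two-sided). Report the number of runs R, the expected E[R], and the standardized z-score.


Step 1: Compute median = 37.50; label A = above, B = below.
Labels in order: AAAABABABBBB  (n_A = 6, n_B = 6)
Step 2: Count runs R = 6.
Step 3: Under H0 (random ordering), E[R] = 2*n_A*n_B/(n_A+n_B) + 1 = 2*6*6/12 + 1 = 7.0000.
        Var[R] = 2*n_A*n_B*(2*n_A*n_B - n_A - n_B) / ((n_A+n_B)^2 * (n_A+n_B-1)) = 4320/1584 = 2.7273.
        SD[R] = 1.6514.
Step 4: Continuity-corrected z = (R + 0.5 - E[R]) / SD[R] = (6 + 0.5 - 7.0000) / 1.6514 = -0.3028.
Step 5: Two-sided p-value via normal approximation = 2*(1 - Phi(|z|)) = 0.762069.
Step 6: alpha = 0.05. fail to reject H0.

R = 6, z = -0.3028, p = 0.762069, fail to reject H0.


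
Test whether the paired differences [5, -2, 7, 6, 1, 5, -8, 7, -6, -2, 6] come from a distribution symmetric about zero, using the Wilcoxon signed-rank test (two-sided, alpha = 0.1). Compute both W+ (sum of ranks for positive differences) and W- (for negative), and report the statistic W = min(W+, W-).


Step 1: Drop any zero differences (none here) and take |d_i|.
|d| = [5, 2, 7, 6, 1, 5, 8, 7, 6, 2, 6]
Step 2: Midrank |d_i| (ties get averaged ranks).
ranks: |5|->4.5, |2|->2.5, |7|->9.5, |6|->7, |1|->1, |5|->4.5, |8|->11, |7|->9.5, |6|->7, |2|->2.5, |6|->7
Step 3: Attach original signs; sum ranks with positive sign and with negative sign.
W+ = 4.5 + 9.5 + 7 + 1 + 4.5 + 9.5 + 7 = 43
W- = 2.5 + 11 + 7 + 2.5 = 23
(Check: W+ + W- = 66 should equal n(n+1)/2 = 66.)
Step 4: Test statistic W = min(W+, W-) = 23.
Step 5: Ties in |d|, so use the tie-corrected normal approximation.
        E[W] = n(n+1)/4 = 11*12/4 = 33.
        Tie groups: |d|=2 (t=2), |d|=5 (t=2), |d|=6 (t=3), |d|=7 (t=2); sum(t^3 - t) = 42.
        Var[W] = n(n+1)(2n+1)/24 - sum(t^3-t)/48 = 3036/24 - 42/48 = 125.625.
        z = (W - E[W]) / sqrt(Var[W]) = (23 - 33) / 11.2083 = -0.8922.
        Two-sided p = 2*Phi(z) = 0.372286.
Step 6: alpha = 0.1. fail to reject H0.

W+ = 43, W- = 23, W = min = 23, p = 0.372286, fail to reject H0.


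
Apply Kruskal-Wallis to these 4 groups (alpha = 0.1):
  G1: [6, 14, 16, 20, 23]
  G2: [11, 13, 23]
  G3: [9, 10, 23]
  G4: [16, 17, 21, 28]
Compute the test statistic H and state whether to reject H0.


Step 1: Combine all N = 15 observations and assign midranks.
sorted (value, group, rank): (6,G1,1), (9,G3,2), (10,G3,3), (11,G2,4), (13,G2,5), (14,G1,6), (16,G1,7.5), (16,G4,7.5), (17,G4,9), (20,G1,10), (21,G4,11), (23,G1,13), (23,G2,13), (23,G3,13), (28,G4,15)
Step 2: Sum ranks within each group.
R_1 = 37.5 (n_1 = 5)
R_2 = 22 (n_2 = 3)
R_3 = 18 (n_3 = 3)
R_4 = 42.5 (n_4 = 4)
Step 3: H = 12/(N(N+1)) * sum(R_i^2/n_i) - 3(N+1)
     = 12/(15*16) * (37.5^2/5 + 22^2/3 + 18^2/3 + 42.5^2/4) - 3*16
     = 0.050000 * 1002.15 - 48
     = 2.107292.
Step 4: Ties present; correction factor C = 1 - 30/(15^3 - 15) = 0.991071. Corrected H = 2.107292 / 0.991071 = 2.126276.
Step 5: Under H0, H ~ chi^2(3); p-value = 0.546615.
Step 6: alpha = 0.1. fail to reject H0.

H = 2.1263, df = 3, p = 0.546615, fail to reject H0.


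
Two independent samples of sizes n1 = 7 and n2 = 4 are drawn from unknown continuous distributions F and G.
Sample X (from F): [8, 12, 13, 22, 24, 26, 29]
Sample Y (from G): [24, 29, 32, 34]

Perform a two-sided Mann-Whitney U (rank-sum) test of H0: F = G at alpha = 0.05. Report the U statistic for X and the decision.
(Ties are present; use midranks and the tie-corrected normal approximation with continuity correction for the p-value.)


Step 1: Combine and sort all 11 observations; assign midranks.
sorted (value, group): (8,X), (12,X), (13,X), (22,X), (24,X), (24,Y), (26,X), (29,X), (29,Y), (32,Y), (34,Y)
ranks: 8->1, 12->2, 13->3, 22->4, 24->5.5, 24->5.5, 26->7, 29->8.5, 29->8.5, 32->10, 34->11
Step 2: Rank sum for X: R1 = 1 + 2 + 3 + 4 + 5.5 + 7 + 8.5 = 31.
Step 3: U_X = R1 - n1(n1+1)/2 = 31 - 7*8/2 = 31 - 28 = 3.
       U_Y = n1*n2 - U_X = 28 - 3 = 25.
Step 4: Ties are present, so use the tie-corrected normal approximation (with continuity correction) for the p-value.
Step 5: p-value = 0.046218; compare to alpha = 0.05. reject H0.

U_X = 3, p = 0.046218, reject H0 at alpha = 0.05.


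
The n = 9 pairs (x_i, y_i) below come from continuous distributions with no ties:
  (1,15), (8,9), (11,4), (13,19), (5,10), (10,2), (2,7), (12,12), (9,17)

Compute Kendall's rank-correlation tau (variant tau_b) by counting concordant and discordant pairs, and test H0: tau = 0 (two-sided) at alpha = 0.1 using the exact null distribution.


Step 1: Enumerate the 36 unordered pairs (i,j) with i<j and classify each by sign(x_j-x_i) * sign(y_j-y_i).
  (1,2):dx=+7,dy=-6->D; (1,3):dx=+10,dy=-11->D; (1,4):dx=+12,dy=+4->C; (1,5):dx=+4,dy=-5->D
  (1,6):dx=+9,dy=-13->D; (1,7):dx=+1,dy=-8->D; (1,8):dx=+11,dy=-3->D; (1,9):dx=+8,dy=+2->C
  (2,3):dx=+3,dy=-5->D; (2,4):dx=+5,dy=+10->C; (2,5):dx=-3,dy=+1->D; (2,6):dx=+2,dy=-7->D
  (2,7):dx=-6,dy=-2->C; (2,8):dx=+4,dy=+3->C; (2,9):dx=+1,dy=+8->C; (3,4):dx=+2,dy=+15->C
  (3,5):dx=-6,dy=+6->D; (3,6):dx=-1,dy=-2->C; (3,7):dx=-9,dy=+3->D; (3,8):dx=+1,dy=+8->C
  (3,9):dx=-2,dy=+13->D; (4,5):dx=-8,dy=-9->C; (4,6):dx=-3,dy=-17->C; (4,7):dx=-11,dy=-12->C
  (4,8):dx=-1,dy=-7->C; (4,9):dx=-4,dy=-2->C; (5,6):dx=+5,dy=-8->D; (5,7):dx=-3,dy=-3->C
  (5,8):dx=+7,dy=+2->C; (5,9):dx=+4,dy=+7->C; (6,7):dx=-8,dy=+5->D; (6,8):dx=+2,dy=+10->C
  (6,9):dx=-1,dy=+15->D; (7,8):dx=+10,dy=+5->C; (7,9):dx=+7,dy=+10->C; (8,9):dx=-3,dy=+5->D
Step 2: C = 20, D = 16, total pairs = 36.
Step 3: tau = (C - D)/(n(n-1)/2) = (20 - 16)/36 = 0.111111.
Step 4: Exact two-sided p-value (enumerate n! = 362880 permutations of y under H0): p = 0.761414.
Step 5: alpha = 0.1. fail to reject H0.

tau_b = 0.1111 (C=20, D=16), p = 0.761414, fail to reject H0.
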